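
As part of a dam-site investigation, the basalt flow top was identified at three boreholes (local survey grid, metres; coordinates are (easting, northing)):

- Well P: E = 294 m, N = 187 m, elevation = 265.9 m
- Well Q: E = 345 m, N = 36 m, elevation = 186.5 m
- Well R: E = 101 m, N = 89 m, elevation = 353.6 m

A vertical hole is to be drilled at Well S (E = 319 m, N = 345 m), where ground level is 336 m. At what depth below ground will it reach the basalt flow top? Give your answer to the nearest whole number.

Let the plane be z = a·E + b·N + c.
Well Q−Well P: 51a − 151b = −79.4;  Well R−Well P: −193a − 98b = 87.7.
Solving gives a = −0.61580, b = 0.31784.
Then c = 265.9 − a·294 − b·187 = 387.51.
At (319, 345): z_contact = −196.4 + 109.7 + 387.51 = 300.7 m.
Depth below ground = 336 − 300.7 = 35 m.

35 m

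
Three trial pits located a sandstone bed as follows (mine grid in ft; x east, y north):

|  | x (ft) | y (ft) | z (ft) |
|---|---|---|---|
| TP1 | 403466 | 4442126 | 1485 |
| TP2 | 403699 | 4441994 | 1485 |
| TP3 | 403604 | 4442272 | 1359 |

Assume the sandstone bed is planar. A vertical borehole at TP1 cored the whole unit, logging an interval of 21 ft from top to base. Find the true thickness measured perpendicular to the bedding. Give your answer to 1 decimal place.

Let the plane be z = a·x + b·y + c.
TP2−TP1: 233a − 132b = 0;  TP3−TP1: 138a + 146b = −126.
Solving gives a = −0.31841, b = −0.56205.
|∇z| = √(a²+b²) = 0.64598, so dip δ = arctan(0.64598) = 32.86°.
True thickness = vertical thickness × cos δ = 21 × cos 32.86° = 17.6 ft.

17.6 ft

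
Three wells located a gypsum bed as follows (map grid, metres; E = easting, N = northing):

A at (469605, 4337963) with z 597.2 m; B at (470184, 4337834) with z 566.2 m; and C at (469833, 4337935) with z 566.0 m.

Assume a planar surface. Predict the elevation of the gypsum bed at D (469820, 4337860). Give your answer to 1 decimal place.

631.6 m

Two edge vectors: A→B = (579, -129, -31), A→C = (228, -28, -31.2).
Normal n = (A→B) × (A→C) = (3156.8, 10996.8, 13200).
So ∂z/∂E = −n_x/n_z = −0.239151515 and ∂z/∂N = −n_y/n_z = −0.833090909.
Intercept c from A: 597.2 + 112306.75 + 3613917.54 = 3726821.49.
At (469820, 4337860): z = −112358.2 − 3613831.7 + 3726821.49 = 631.6 m.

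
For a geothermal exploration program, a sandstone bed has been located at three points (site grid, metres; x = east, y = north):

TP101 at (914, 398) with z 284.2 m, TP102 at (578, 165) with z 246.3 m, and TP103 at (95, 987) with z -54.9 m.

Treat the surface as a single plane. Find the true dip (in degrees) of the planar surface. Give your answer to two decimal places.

18.61°

Two edge vectors: TP101→TP102 = (-336, -233, -37.9), TP101→TP103 = (-819, 589, -339.1).
Normal n = (TP101→TP102) × (TP101→TP103) = (101333.4, -82897.5, -388731).
So ∂z/∂x = −n_x/n_z = 0.26068 and ∂z/∂y = −n_y/n_z = −0.21325.
Gradient magnitude |∇z| = √(a² + b²) = √(0.06795 + 0.04548) = 0.33679.
True dip = arctan(0.33679) = 18.61°, dipping toward NW (azimuth ≈ 309°).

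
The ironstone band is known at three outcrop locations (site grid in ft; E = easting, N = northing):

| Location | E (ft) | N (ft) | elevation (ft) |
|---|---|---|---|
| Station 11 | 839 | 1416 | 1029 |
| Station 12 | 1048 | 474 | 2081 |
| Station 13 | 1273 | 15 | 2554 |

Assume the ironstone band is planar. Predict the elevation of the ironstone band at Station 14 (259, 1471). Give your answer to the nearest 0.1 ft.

Let the plane be z = a·E + b·N + c.
Station 12−Station 11: 209a − 942b = 1052;  Station 13−Station 11: 434a − 1401b = 1525.
Solving gives a = −0.321516, b = −1.188107.
Then c = 1029 − a·839 − b·1416 = 2981.11.
At (259, 1471): z = −83.3 − 1747.7 + 2981.11 = 1150.1 ft.

1150.1 ft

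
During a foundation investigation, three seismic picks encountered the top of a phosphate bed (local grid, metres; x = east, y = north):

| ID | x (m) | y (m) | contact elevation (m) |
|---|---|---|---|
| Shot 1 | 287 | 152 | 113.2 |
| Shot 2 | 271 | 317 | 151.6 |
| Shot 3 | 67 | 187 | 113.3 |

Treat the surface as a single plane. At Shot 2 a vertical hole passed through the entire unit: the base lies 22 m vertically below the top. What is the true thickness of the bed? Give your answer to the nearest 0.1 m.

21.4 m

Let the plane be z = a·x + b·y + c.
Shot 2−Shot 1: −16a + 165b = 38.4;  Shot 3−Shot 1: −220a + 35b = 0.1.
Solving gives a = 0.03714, b = 0.23633.
|∇z| = √(a²+b²) = 0.23923, so dip δ = arctan(0.23923) = 13.45°.
True thickness = vertical thickness × cos δ = 22 × cos 13.45° = 21.4 m.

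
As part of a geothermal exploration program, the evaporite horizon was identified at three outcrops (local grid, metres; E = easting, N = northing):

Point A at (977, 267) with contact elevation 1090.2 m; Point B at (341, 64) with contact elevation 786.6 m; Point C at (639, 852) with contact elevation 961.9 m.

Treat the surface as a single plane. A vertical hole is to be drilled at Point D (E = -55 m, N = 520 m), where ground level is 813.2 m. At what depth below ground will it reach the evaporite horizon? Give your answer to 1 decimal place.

187.9 m

Let the plane be z = a·E + b·N + c.
Point B−Point A: −636a − 203b = −303.6;  Point C−Point A: −338a + 585b = −128.3.
Solving gives a = 0.46214, b = 0.04770.
Then c = 1090.2 − a·977 − b·267 = 625.96.
At (-55, 520): z_contact = −25.42 + 24.80 + 625.96 = 625.34 m.
Depth below ground = 813.2 − 625.34 = 187.9 m.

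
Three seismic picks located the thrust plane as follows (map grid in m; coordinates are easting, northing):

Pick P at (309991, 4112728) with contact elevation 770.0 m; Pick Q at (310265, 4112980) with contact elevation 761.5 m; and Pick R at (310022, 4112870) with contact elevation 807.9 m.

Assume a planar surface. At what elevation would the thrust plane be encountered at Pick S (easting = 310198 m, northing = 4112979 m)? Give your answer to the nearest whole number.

Let the plane be z = a·easting + b·northing + c.
Pick Q−Pick P: 274a + 252b = −8.5;  Pick R−Pick P: 31a + 142b = 37.9.
Solving gives a = −0.34595446, b = 0.34242668.
Then c = 770 − a·309991 − b·4112728 = −1300295.02.
At (310198, 4112979): z = −107314.4 + 1408393.7 − 1300295.02 = 784.3 m.

784 m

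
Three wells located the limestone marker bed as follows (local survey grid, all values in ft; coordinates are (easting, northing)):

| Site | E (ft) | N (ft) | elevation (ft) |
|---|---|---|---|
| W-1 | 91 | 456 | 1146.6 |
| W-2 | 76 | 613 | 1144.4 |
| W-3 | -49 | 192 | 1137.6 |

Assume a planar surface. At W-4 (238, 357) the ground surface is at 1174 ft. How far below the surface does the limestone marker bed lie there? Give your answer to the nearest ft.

15 ft

Let the plane be z = a·E + b·N + c.
W-2−W-1: −15a + 157b = −2.2;  W-3−W-1: −140a − 264b = −9.
Solving gives a = 0.07686, b = −0.00667.
Then c = 1146.6 − a·91 − b·456 = 1142.65.
At (238, 357): z_contact = 18.3 − 2.4 + 1142.65 = 1158.6 ft.
Depth below ground = 1174 − 1158.6 = 15 ft.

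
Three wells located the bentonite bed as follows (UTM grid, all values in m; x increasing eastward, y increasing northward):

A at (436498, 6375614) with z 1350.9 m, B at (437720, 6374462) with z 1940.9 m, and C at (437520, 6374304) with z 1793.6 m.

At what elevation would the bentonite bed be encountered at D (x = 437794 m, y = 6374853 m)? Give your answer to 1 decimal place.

Two edge vectors: A→B = (1222, -1152, 590), A→C = (1022, -1310, 442.7).
Normal n = (A→B) × (A→C) = (262909.6, 62000.6, -423476).
So ∂z/∂x = −n_x/n_z = 0.620837072 and ∂z/∂y = −n_y/n_z = 0.146408769.
Intercept c from A: 1350.9 − 270994.14 − 933445.80 = −1203089.04.
At (437794, 6374853): z = 271798.7 + 933334.4 − 1203089.04 = 2044.1 m.

2044.1 m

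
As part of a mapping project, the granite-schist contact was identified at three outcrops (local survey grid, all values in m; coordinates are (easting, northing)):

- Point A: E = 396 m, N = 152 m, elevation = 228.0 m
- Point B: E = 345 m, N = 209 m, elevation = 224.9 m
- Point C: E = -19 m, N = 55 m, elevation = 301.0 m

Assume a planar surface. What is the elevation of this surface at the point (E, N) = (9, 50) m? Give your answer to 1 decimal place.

298.1 m

Let the plane be z = a·E + b·N + c.
Point B−Point A: −51a + 57b = −3.1;  Point C−Point A: −415a − 97b = 73.
Solving gives a = −0.13497, b = −0.17515.
Then c = 228 − a·396 − b·152 = 308.07.
At (9, 50): z = −1.2 − 8.8 + 308.07 = 298.1 m.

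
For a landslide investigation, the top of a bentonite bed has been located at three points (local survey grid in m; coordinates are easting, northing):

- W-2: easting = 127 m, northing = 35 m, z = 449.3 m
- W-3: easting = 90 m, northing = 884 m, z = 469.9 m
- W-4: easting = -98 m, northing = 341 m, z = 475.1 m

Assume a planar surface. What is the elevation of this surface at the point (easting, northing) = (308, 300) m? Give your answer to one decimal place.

439.0 m

Let the plane be z = a·easting + b·northing + c.
W-3−W-2: −37a + 849b = 20.6;  W-4−W-2: −225a + 306b = 25.8.
Solving gives a = −0.08681, b = 0.02048.
Then c = 449.3 − a·127 − b·35 = 459.61.
At (308, 300): z = −26.7 + 6.1 + 459.61 = 439.0 m.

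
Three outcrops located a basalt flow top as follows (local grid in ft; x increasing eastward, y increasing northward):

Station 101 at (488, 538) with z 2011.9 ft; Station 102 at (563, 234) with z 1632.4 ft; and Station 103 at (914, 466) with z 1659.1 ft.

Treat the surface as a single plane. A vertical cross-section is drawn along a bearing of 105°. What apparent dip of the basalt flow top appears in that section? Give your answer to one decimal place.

Let the plane be z = a·x + b·y + c.
Station 102−Station 101: 75a − 304b = −379.5;  Station 103−Station 101: 426a − 72b = −352.8.
Solving gives a = −0.64403, b = 1.08947.
Unit vector along 105° is (sin 105°, cos 105°) = (0.9659, -0.2588).
Slope in that direction = a·(0.9659) + b·(-0.2588) = −0.90406.
Apparent dip = arctan|0.90406| = 42.1° (true dip is 51.7°, so apparent ≤ true as expected).

42.1°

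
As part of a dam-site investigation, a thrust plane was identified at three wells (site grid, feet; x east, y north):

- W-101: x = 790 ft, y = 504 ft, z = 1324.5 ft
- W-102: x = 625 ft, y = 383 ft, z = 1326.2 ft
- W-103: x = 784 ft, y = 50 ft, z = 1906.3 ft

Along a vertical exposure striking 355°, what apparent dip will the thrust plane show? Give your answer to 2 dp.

Two edge vectors: W-101→W-102 = (-165, -121, 1.7), W-101→W-103 = (-6, -454, 581.8).
Normal n = (W-101→W-102) × (W-101→W-103) = (-69626, 95986.8, 74184).
So ∂z/∂x = −n_x/n_z = 0.93856 and ∂z/∂y = −n_y/n_z = −1.29390.
Unit vector along 355° is (sin 355°, cos 355°) = (-0.0872, 0.9962).
Slope in that direction = a·(-0.0872) + b·(0.9962) = −1.37078.
Apparent dip = arctan|1.37078| = 53.89° (true dip is 58.0°, so apparent ≤ true as expected).

53.89°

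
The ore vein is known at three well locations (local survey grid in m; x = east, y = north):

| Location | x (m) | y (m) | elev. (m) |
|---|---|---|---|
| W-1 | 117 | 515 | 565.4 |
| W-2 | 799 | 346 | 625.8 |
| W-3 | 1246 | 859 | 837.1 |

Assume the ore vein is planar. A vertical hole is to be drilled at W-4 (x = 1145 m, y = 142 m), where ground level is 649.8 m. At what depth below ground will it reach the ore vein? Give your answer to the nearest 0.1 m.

25.9 m

Two edge vectors: W-1→W-2 = (682, -169, 60.4), W-1→W-3 = (1129, 344, 271.7).
Normal n = (W-1→W-2) × (W-1→W-3) = (-66694.9, -117107.8, 425409).
So ∂z/∂x = −n_x/n_z = 0.156778 and ∂z/∂y = −n_y/n_z = 0.275283.
Intercept c from W-1: 565.4 − 18.34 − 141.77 = 405.29.
At (1145, 142): z_contact = 179.51 + 39.09 + 405.29 = 623.89 m.
Depth below ground = 649.8 − 623.89 = 25.9 m.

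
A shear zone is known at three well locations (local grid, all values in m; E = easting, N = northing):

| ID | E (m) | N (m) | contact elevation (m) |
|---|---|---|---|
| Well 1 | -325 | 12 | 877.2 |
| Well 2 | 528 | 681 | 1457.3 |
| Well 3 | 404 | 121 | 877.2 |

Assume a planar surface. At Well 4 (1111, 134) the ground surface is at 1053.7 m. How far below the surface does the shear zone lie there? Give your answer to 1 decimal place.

Let the plane be z = a·E + b·N + c.
Well 2−Well 1: 853a + 669b = 580.1;  Well 3−Well 1: 729a + 109b = 0.
Solving gives a = −0.160190, b = 1.071364.
Then c = 877.2 − a·-325 − b·12 = 812.28.
At (1111, 134): z_contact = −177.97 + 143.56 + 812.28 = 777.87 m.
Depth below ground = 1053.7 − 777.87 = 275.8 m.

275.8 m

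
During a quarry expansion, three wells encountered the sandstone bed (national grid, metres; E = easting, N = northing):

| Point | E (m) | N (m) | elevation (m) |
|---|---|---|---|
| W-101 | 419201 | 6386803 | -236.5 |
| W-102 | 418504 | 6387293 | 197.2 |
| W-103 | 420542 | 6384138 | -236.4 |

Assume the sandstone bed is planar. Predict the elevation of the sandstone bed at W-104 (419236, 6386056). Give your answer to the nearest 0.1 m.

91.8 m

Let the plane be z = a·E + b·N + c.
W-102−W-101: −697a + 490b = 433.7;  W-103−W-101: 1341a − 2665b = 0.1.
Solving gives a = −0.962883253, b = −0.484550260.
Then c = -236.5 − a·419201 − b·6386803 = 3498132.17.
At (419236, 6386056): z = −403675.3 − 3094365.1 + 3498132.17 = 91.8 m.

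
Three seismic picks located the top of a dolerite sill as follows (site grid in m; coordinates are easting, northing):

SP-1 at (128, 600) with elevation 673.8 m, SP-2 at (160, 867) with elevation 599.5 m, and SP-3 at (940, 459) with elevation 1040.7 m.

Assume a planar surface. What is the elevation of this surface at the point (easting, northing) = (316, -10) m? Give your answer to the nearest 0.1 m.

946.8 m

Two edge vectors: SP-1→SP-2 = (32, 267, -74.3), SP-1→SP-3 = (812, -141, 366.9).
Normal n = (SP-1→SP-2) × (SP-1→SP-3) = (87486, -72072.4, -221316).
So ∂z/∂easting = −n_x/n_z = 0.39530 and ∂z/∂northing = −n_y/n_z = −0.32565.
Intercept c from SP-1: 673.8 − 50.60 + 195.39 = 818.59.
At (316, -10): z = 124.9 + 3.3 + 818.59 = 946.8 m.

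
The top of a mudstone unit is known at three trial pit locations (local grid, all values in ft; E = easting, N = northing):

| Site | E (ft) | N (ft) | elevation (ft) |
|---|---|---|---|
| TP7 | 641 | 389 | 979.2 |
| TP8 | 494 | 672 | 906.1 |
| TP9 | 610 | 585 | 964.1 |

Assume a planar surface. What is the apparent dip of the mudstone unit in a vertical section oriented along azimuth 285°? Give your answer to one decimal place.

Two edge vectors: TP7→TP8 = (-147, 283, -73.1), TP7→TP9 = (-31, 196, -15.1).
Normal n = (TP7→TP8) × (TP7→TP9) = (10054.3, 46.4, -20039).
So ∂z/∂E = −n_x/n_z = 0.50174 and ∂z/∂N = −n_y/n_z = 0.00232.
Unit vector along 285° is (sin 285°, cos 285°) = (-0.9659, 0.2588).
Slope in that direction = a·(-0.9659) + b·(0.2588) = −0.48404.
Apparent dip = arctan|0.48404| = 25.8° (true dip is 26.6°, so apparent ≤ true as expected).

25.8°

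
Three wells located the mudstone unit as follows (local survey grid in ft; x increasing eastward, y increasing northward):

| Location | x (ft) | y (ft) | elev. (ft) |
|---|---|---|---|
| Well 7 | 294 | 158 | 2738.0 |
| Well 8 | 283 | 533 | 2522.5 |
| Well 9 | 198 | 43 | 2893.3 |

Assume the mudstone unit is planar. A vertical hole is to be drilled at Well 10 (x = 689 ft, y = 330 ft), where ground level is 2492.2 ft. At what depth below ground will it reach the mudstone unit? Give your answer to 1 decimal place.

212.2 ft

Let the plane be z = a·x + b·y + c.
Well 8−Well 7: −11a + 375b = −215.5;  Well 9−Well 7: −96a − 115b = 155.3.
Solving gives a = −0.89776, b = −0.60100.
Then c = 2738 − a·294 − b·158 = 3096.90.
At (689, 330): z_contact = −618.56 − 198.33 + 3096.90 = 2280.01 ft.
Depth below ground = 2492.2 − 2280.01 = 212.2 ft.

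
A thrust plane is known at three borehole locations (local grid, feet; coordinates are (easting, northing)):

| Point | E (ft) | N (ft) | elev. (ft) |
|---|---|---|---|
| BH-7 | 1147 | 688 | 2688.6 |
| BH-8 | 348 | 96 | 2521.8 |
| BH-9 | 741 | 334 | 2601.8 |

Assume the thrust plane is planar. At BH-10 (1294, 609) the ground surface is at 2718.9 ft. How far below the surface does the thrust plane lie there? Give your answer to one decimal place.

Let the plane be z = a·E + b·N + c.
BH-8−BH-7: −799a − 592b = −166.8;  BH-9−BH-7: −406a − 354b = −86.8.
Solving gives a = 0.180298, b = 0.038415.
Then c = 2688.6 − a·1147 − b·688 = 2455.37.
At (1294, 609): z_contact = 233.31 + 23.39 + 2455.37 = 2712.07 ft.
Depth below ground = 2718.9 − 2712.07 = 6.8 ft.

6.8 ft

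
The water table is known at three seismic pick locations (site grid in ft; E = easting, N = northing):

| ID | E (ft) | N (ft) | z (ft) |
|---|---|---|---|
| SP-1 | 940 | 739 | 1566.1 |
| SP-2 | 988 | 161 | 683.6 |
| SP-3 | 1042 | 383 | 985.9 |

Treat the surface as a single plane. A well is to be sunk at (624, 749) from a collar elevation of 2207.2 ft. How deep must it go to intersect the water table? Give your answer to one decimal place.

466.4 ft

Let the plane be z = a·E + b·N + c.
SP-2−SP-1: 48a − 578b = −882.5;  SP-3−SP-1: 102a − 356b = −580.2.
Solving gives a = −0.506009, b = 1.484795.
Then c = 1566.1 − a·940 − b·739 = 944.49.
At (624, 749): z_contact = −315.75 + 1112.11 + 944.49 = 1740.85 ft.
Depth below ground = 2207.2 − 1740.85 = 466.4 ft.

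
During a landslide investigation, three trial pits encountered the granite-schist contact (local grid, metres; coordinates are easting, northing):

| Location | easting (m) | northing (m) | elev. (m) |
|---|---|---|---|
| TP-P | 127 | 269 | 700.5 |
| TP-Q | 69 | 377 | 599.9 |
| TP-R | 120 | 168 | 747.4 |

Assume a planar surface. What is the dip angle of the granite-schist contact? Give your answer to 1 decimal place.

42.9°

Let the plane be z = a·easting + b·northing + c.
TP-Q−TP-P: −58a + 108b = −100.6;  TP-R−TP-P: −7a − 101b = 46.9.
Solving gives a = 0.77040, b = −0.51775.
Gradient magnitude |∇z| = √(a² + b²) = √(0.59351 + 0.26807) = 0.92821.
True dip = arctan(0.92821) = 42.9°, dipping toward NW (azimuth ≈ 304°).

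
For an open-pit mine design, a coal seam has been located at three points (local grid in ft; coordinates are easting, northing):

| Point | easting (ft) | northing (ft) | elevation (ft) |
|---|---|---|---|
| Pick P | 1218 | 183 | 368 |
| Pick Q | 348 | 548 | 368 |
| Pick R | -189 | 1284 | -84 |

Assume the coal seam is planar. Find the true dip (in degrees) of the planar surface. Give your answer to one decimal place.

43.8°

Two edge vectors: Pick P→Pick Q = (-870, 365, 0), Pick P→Pick R = (-1407, 1101, -452).
Normal n = (Pick P→Pick Q) × (Pick P→Pick R) = (-164980, -393240, -444315).
So ∂z/∂easting = −n_x/n_z = −0.37131 and ∂z/∂northing = −n_y/n_z = −0.88505.
Gradient magnitude |∇z| = √(a² + b²) = √(0.13787 + 0.78331) = 0.95978.
True dip = arctan(0.95978) = 43.8°, dipping toward NNE (azimuth ≈ 023°).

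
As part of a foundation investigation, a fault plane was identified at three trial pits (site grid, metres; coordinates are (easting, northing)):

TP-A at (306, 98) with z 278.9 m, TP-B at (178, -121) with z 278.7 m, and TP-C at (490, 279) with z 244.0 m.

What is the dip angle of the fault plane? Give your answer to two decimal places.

27.46°

Let the plane be z = a·E + b·N + c.
TP-B−TP-A: −128a − 219b = −0.2;  TP-C−TP-A: 184a + 181b = −34.9.
Solving gives a = −0.44835, b = 0.26296.
Gradient magnitude |∇z| = √(a² + b²) = √(0.20102 + 0.06915) = 0.51977.
True dip = arctan(0.51977) = 27.46°, dipping toward ESE (azimuth ≈ 120°).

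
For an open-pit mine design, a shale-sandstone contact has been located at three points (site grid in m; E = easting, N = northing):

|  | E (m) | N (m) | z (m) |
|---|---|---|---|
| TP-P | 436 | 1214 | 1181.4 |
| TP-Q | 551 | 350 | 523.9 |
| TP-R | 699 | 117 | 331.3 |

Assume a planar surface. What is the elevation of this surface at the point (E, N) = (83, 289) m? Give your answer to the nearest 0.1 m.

539.7 m

Two edge vectors: TP-P→TP-Q = (115, -864, -657.5), TP-P→TP-R = (263, -1097, -850.1).
Normal n = (TP-P→TP-Q) × (TP-P→TP-R) = (13208.9, -75161, 101077).
So ∂z/∂E = −n_x/n_z = −0.130682 and ∂z/∂N = −n_y/n_z = 0.743601.
Intercept c from TP-P: 1181.4 + 56.98 − 902.73 = 335.65.
At (83, 289): z = −10.8 + 214.9 + 335.65 = 539.7 m.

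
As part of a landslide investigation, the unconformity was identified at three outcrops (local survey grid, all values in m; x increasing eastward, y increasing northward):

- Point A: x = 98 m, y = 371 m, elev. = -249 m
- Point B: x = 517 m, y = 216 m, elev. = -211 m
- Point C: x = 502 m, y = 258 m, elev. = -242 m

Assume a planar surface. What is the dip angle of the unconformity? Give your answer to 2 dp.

40.02°

Let the plane be z = a·x + b·y + c.
Point B−Point A: 419a − 155b = 38;  Point C−Point A: 404a − 113b = 7.
Solving gives a = −0.21011, b = −0.81313.
Gradient magnitude |∇z| = √(a² + b²) = √(0.04415 + 0.66119) = 0.83984.
True dip = arctan(0.83984) = 40.02°, dipping toward NNE (azimuth ≈ 014°).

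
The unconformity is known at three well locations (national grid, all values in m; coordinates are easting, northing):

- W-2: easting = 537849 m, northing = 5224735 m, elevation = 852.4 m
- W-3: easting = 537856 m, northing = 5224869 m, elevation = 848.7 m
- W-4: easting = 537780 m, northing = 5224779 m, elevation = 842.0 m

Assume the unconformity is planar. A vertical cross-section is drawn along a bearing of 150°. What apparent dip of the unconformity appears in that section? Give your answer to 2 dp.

5.38°

Two edge vectors: W-2→W-3 = (7, 134, -3.7), W-2→W-4 = (-69, 44, -10.4).
Normal n = (W-2→W-3) × (W-2→W-4) = (-1230.8, 328.1, 9554).
So ∂z/∂easting = −n_x/n_z = 0.12883 and ∂z/∂northing = −n_y/n_z = −0.03434.
Unit vector along 150° is (sin 150°, cos 150°) = (0.5000, -0.8660).
Slope in that direction = a·(0.5000) + b·(-0.8660) = 0.09415.
Apparent dip = arctan|0.09415| = 5.38° (true dip is 7.6°, so apparent ≤ true as expected).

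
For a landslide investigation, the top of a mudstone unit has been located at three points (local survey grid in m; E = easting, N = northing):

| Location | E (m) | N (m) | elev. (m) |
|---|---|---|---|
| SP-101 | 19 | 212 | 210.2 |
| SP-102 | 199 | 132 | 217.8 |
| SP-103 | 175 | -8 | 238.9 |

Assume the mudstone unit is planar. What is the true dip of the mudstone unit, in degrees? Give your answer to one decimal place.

8.5°

Two edge vectors: SP-101→SP-102 = (180, -80, 7.6), SP-101→SP-103 = (156, -220, 28.7).
Normal n = (SP-101→SP-102) × (SP-101→SP-103) = (-624, -3980.4, -27120).
So ∂z/∂E = −n_x/n_z = −0.02301 and ∂z/∂N = −n_y/n_z = −0.14677.
Gradient magnitude |∇z| = √(a² + b²) = √(0.00053 + 0.02154) = 0.14856.
True dip = arctan(0.14856) = 8.5°, dipping toward N (azimuth ≈ 009°).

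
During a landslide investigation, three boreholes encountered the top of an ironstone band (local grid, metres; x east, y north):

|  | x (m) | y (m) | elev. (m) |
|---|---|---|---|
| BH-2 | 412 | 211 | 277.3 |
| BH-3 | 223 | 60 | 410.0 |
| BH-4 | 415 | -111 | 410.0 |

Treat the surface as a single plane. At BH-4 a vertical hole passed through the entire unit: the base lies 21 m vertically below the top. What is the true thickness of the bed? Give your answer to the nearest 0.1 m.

Let the plane be z = a·x + b·y + c.
BH-3−BH-2: −189a − 151b = 132.7;  BH-4−BH-2: 3a − 322b = 132.7.
Solving gives a = −0.37011, b = −0.41556.
|∇z| = √(a²+b²) = 0.55648, so dip δ = arctan(0.55648) = 29.10°.
True thickness = vertical thickness × cos δ = 21 × cos 29.10° = 18.4 m.

18.4 m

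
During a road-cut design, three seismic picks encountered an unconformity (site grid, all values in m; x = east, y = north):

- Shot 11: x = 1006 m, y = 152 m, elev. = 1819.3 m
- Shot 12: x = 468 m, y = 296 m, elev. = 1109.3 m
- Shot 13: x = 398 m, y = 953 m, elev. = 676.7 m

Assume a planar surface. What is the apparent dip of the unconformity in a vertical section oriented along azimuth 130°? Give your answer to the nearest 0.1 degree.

Two edge vectors: Shot 11→Shot 12 = (-538, 144, -710), Shot 11→Shot 13 = (-608, 801, -1142.6).
Normal n = (Shot 11→Shot 12) × (Shot 11→Shot 13) = (404175.6, -183038.8, -343386).
So ∂z/∂x = −n_x/n_z = 1.17703 and ∂z/∂y = −n_y/n_z = −0.53304.
Unit vector along 130° is (sin 130°, cos 130°) = (0.7660, -0.6428).
Slope in that direction = a·(0.7660) + b·(-0.6428) = 1.24429.
Apparent dip = arctan|1.24429| = 51.2° (true dip is 52.3°, so apparent ≤ true as expected).

51.2°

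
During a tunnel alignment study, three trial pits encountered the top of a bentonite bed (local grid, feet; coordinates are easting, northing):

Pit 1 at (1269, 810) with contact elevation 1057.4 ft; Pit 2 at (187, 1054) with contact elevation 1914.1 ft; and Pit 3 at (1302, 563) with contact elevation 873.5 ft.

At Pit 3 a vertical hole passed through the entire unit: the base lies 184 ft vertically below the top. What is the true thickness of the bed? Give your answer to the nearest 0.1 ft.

135.4 ft

Let the plane be z = a·easting + b·northing + c.
Pit 2−Pit 1: −1082a + 244b = 856.7;  Pit 3−Pit 1: 33a − 247b = −183.9.
Solving gives a = −0.64326, b = 0.65859.
|∇z| = √(a²+b²) = 0.92061, so dip δ = arctan(0.92061) = 42.63°.
True thickness = vertical thickness × cos δ = 184 × cos 42.63° = 135.4 ft.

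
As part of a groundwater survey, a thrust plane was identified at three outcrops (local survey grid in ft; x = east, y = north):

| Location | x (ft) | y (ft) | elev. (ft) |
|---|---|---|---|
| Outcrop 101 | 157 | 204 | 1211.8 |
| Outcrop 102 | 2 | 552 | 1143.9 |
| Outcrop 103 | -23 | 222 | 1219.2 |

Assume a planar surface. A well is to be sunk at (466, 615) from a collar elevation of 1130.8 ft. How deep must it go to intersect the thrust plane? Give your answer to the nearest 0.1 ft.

30.4 ft

Let the plane be z = a·x + b·y + c.
Outcrop 102−Outcrop 101: −155a + 348b = −67.9;  Outcrop 103−Outcrop 101: −180a + 18b = 7.4.
Solving gives a = −0.06345, b = −0.22338.
Then c = 1211.8 − a·157 − b·204 = 1267.33.
At (466, 615): z_contact = −29.57 − 137.38 + 1267.33 = 1100.39 ft.
Depth below ground = 1130.8 − 1100.39 = 30.4 ft.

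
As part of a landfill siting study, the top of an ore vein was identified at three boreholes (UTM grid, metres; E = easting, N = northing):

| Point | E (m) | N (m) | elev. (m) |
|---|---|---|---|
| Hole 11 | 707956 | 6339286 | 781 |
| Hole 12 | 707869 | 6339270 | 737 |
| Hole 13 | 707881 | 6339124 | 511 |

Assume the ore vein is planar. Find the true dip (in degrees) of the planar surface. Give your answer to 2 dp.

57.68°

Let the plane be z = a·E + b·N + c.
Hole 12−Hole 11: −87a − 16b = −44;  Hole 13−Hole 11: −75a − 162b = −270.
Solving gives a = 0.21778, b = 1.56584.
Gradient magnitude |∇z| = √(a² + b²) = √(0.04743 + 2.45187) = 1.58092.
True dip = arctan(1.58092) = 57.68°, dipping toward S (azimuth ≈ 188°).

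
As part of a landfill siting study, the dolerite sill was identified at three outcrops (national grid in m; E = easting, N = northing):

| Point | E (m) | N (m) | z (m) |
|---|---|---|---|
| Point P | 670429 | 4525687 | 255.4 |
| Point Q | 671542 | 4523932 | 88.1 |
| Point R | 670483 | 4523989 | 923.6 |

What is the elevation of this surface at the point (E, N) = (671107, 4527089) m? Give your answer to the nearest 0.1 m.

Two edge vectors: Point P→Point Q = (1113, -1755, -167.3), Point P→Point R = (54, -1698, 668.2).
Normal n = (Point P→Point Q) × (Point P→Point R) = (-1456766.4, -752740.8, -1795104).
So ∂z/∂E = −n_x/n_z = −0.811522007 and ∂z/∂N = −n_y/n_z = −0.419329911.
Intercept c from Point P: 255.4 + 544067.89 + 1897755.93 = 2442079.21.
At (671107, 4527089): z = −544618.1 − 1898343.8 + 2442079.21 = -882.7 m.

-882.7 m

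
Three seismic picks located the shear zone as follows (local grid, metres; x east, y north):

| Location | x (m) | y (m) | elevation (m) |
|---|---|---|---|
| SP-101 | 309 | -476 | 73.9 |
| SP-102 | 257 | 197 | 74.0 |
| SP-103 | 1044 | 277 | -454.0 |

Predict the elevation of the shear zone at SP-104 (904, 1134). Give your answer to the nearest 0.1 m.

Two edge vectors: SP-101→SP-102 = (-52, 673, 0.1), SP-101→SP-103 = (735, 753, -527.9).
Normal n = (SP-101→SP-102) × (SP-101→SP-103) = (-355352, -27377.3, -533811).
So ∂z/∂x = −n_x/n_z = −0.665689 and ∂z/∂y = −n_y/n_z = −0.051287.
Intercept c from SP-101: 73.9 + 205.70 − 24.41 = 255.19.
At (904, 1134): z = −601.8 − 58.2 + 255.19 = -404.8 m.

-404.8 m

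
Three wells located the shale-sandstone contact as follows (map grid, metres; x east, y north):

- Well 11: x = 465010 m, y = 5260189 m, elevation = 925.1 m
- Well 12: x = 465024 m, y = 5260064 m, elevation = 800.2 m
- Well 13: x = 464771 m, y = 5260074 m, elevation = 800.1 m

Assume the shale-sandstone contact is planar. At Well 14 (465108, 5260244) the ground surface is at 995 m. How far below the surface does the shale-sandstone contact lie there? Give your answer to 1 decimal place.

Let the plane be z = a·x + b·y + c.
Well 12−Well 11: 14a − 125b = −124.9;  Well 13−Well 11: −239a − 115b = −125.
Solving gives a = 0.040066698, b = 1.003687470.
Then c = 925.1 − a·465010 − b·5260189 = −5297292.11.
At (465108, 5260244): z_contact = 18635.34 + 5279640.99 − 5297292.11 = 984.23 m.
Depth below ground = 995 − 984.23 = 10.8 m.

10.8 m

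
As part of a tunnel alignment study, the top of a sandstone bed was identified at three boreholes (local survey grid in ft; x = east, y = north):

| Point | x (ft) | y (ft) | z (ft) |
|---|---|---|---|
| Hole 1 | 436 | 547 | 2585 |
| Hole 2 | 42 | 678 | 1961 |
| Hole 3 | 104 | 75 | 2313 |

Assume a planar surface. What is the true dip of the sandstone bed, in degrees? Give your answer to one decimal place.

Let the plane be z = a·x + b·y + c.
Hole 2−Hole 1: −394a + 131b = −624;  Hole 3−Hole 1: −332a − 472b = −272.
Solving gives a = 1.43886, b = −0.43581.
Gradient magnitude |∇z| = √(a² + b²) = √(2.07031 + 0.18993) = 1.50341.
True dip = arctan(1.50341) = 56.4°, dipping toward WNW (azimuth ≈ 287°).

56.4°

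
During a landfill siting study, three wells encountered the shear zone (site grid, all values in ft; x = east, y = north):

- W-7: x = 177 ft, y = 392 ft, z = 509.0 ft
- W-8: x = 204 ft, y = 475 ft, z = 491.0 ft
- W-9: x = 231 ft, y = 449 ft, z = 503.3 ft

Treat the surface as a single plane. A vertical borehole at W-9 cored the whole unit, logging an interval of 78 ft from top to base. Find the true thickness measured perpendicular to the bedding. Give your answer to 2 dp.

Two edge vectors: W-7→W-8 = (27, 83, -18), W-7→W-9 = (54, 57, -5.7).
Normal n = (W-7→W-8) × (W-7→W-9) = (552.9, -818.1, -2943).
So ∂z/∂x = −n_x/n_z = 0.18787 and ∂z/∂y = −n_y/n_z = −0.27798.
|∇z| = √(a²+b²) = 0.33551, so dip δ = arctan(0.33551) = 18.55°.
True thickness = vertical thickness × cos δ = 78 × cos 18.55° = 73.95 ft.

73.95 ft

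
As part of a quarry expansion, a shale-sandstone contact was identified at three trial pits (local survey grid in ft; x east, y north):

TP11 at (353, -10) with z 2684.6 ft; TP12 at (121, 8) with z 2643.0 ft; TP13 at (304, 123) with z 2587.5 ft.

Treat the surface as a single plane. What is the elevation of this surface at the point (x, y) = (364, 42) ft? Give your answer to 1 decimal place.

Two edge vectors: TP11→TP12 = (-232, 18, -41.6), TP11→TP13 = (-49, 133, -97.1).
Normal n = (TP11→TP12) × (TP11→TP13) = (3785, -20488.8, -29974).
So ∂z/∂x = −n_x/n_z = 0.12628 and ∂z/∂y = −n_y/n_z = −0.68355.
Intercept c from TP11: 2684.6 − 44.58 − 6.84 = 2633.19.
At (364, 42): z = 46.0 − 28.7 + 2633.19 = 2650.4 ft.

2650.4 ft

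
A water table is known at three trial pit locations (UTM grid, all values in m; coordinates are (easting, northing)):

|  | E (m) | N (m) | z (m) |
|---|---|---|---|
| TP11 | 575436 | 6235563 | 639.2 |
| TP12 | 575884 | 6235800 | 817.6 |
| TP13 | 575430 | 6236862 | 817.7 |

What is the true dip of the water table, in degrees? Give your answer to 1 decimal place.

19.5°

Let the plane be z = a·E + b·N + c.
TP12−TP11: 448a + 237b = 178.4;  TP13−TP11: −6a + 1299b = 178.5.
Solving gives a = 0.32473, b = 0.13891.
Gradient magnitude |∇z| = √(a² + b²) = √(0.10545 + 0.01930) = 0.35319.
True dip = arctan(0.35319) = 19.5°, dipping toward WSW (azimuth ≈ 247°).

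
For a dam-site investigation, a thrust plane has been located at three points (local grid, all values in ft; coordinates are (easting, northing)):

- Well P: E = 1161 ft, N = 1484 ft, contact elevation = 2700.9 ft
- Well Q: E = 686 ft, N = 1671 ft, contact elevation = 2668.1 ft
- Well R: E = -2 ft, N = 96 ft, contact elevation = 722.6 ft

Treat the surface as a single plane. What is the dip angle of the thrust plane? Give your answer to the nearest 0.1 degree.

Let the plane be z = a·E + b·N + c.
Well Q−Well P: −475a + 187b = −32.8;  Well R−Well P: −1163a − 1388b = −1978.3.
Solving gives a = 0.47386, b = 1.02825.
Gradient magnitude |∇z| = √(a² + b²) = √(0.22454 + 1.05729) = 1.13218.
True dip = arctan(1.13218) = 48.5°, dipping toward SSW (azimuth ≈ 205°).

48.5°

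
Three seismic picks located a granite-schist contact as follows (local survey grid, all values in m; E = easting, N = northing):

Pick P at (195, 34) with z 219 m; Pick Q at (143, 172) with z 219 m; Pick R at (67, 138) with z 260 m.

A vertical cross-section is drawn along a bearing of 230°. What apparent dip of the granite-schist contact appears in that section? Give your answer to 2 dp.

24.96°

Two edge vectors: Pick P→Pick Q = (-52, 138, 0), Pick P→Pick R = (-128, 104, 41).
Normal n = (Pick P→Pick Q) × (Pick P→Pick R) = (5658, 2132, 12256).
So ∂z/∂E = −n_x/n_z = −0.46165 and ∂z/∂N = −n_y/n_z = −0.17396.
Unit vector along 230° is (sin 230°, cos 230°) = (-0.7660, -0.6428).
Slope in that direction = a·(-0.7660) + b·(-0.6428) = 0.46546.
Apparent dip = arctan|0.46546| = 24.96° (true dip is 26.3°, so apparent ≤ true as expected).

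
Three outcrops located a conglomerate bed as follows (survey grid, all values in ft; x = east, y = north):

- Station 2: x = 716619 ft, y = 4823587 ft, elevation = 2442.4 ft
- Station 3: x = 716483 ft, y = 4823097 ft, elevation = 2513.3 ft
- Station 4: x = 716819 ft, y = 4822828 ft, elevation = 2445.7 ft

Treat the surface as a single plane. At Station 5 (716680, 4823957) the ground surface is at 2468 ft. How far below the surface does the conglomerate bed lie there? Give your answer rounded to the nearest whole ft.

68 ft

Two edge vectors: Station 2→Station 3 = (-136, -490, 70.9), Station 2→Station 4 = (200, -759, 3.3).
Normal n = (Station 2→Station 3) × (Station 2→Station 4) = (52196.1, 14628.8, 201224).
So ∂z/∂x = −n_x/n_z = −0.25939301 and ∂z/∂y = −n_y/n_z = −0.07269908.
Intercept c from Station 2: 2442.4 + 185885.96 + 350670.35 = 538998.71.
At (716680, 4823957): z_contact = −185901.8 − 350697.2 + 538998.71 = 2399.7 ft.
Depth below ground = 2468 − 2399.7 = 68 ft.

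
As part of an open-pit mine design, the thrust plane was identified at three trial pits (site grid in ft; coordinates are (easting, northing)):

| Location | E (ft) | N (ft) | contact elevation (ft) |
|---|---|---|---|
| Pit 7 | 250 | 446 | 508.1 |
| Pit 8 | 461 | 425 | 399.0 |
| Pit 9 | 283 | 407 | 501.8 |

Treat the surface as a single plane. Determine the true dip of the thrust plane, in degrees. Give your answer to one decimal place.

Let the plane be z = a·E + b·N + c.
Pit 8−Pit 7: 211a − 21b = −109.1;  Pit 9−Pit 7: 33a − 39b = −6.3.
Solving gives a = −0.54705, b = −0.30135.
Gradient magnitude |∇z| = √(a² + b²) = √(0.29927 + 0.09081) = 0.62457.
True dip = arctan(0.62457) = 32.0°, dipping toward ENE (azimuth ≈ 061°).

32.0°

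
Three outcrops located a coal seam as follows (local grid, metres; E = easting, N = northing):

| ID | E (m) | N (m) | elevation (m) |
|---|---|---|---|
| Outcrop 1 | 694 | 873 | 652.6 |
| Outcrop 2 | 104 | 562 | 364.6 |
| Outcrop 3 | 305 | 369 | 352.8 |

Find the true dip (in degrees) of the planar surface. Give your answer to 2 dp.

Let the plane be z = a·E + b·N + c.
Outcrop 2−Outcrop 1: −590a − 311b = −288;  Outcrop 3−Outcrop 1: −389a − 504b = −299.8.
Solving gives a = 0.29433, b = 0.36767.
Gradient magnitude |∇z| = √(a² + b²) = √(0.08663 + 0.13518) = 0.47097.
True dip = arctan(0.47097) = 25.22°, dipping toward SW (azimuth ≈ 219°).

25.22°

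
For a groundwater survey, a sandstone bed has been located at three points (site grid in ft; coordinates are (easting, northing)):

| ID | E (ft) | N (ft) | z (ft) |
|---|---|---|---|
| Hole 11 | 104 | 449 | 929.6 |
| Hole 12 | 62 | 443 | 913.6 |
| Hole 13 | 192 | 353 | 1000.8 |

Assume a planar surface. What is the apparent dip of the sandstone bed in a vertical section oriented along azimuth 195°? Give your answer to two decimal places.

12.61°

Two edge vectors: Hole 11→Hole 12 = (-42, -6, -16), Hole 11→Hole 13 = (88, -96, 71.2).
Normal n = (Hole 11→Hole 12) × (Hole 11→Hole 13) = (-1963.2, 1582.4, 4560).
So ∂z/∂E = −n_x/n_z = 0.43053 and ∂z/∂N = −n_y/n_z = −0.34702.
Unit vector along 195° is (sin 195°, cos 195°) = (-0.2588, -0.9659).
Slope in that direction = a·(-0.2588) + b·(-0.9659) = 0.22376.
Apparent dip = arctan|0.22376| = 12.61° (true dip is 28.9°, so apparent ≤ true as expected).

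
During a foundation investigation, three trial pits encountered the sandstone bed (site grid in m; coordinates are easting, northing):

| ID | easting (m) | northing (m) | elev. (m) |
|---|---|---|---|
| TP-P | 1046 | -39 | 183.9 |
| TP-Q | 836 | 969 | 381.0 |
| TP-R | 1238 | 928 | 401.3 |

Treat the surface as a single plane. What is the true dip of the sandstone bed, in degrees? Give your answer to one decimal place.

12.5°

Two edge vectors: TP-P→TP-Q = (-210, 1008, 197.1), TP-P→TP-R = (192, 967, 217.4).
Normal n = (TP-P→TP-Q) × (TP-P→TP-R) = (28543.5, 83497.2, -396606).
So ∂z/∂easting = −n_x/n_z = 0.07197 and ∂z/∂northing = −n_y/n_z = 0.21053.
Gradient magnitude |∇z| = √(a² + b²) = √(0.00518 + 0.04432) = 0.22249.
True dip = arctan(0.22249) = 12.5°, dipping toward SSW (azimuth ≈ 199°).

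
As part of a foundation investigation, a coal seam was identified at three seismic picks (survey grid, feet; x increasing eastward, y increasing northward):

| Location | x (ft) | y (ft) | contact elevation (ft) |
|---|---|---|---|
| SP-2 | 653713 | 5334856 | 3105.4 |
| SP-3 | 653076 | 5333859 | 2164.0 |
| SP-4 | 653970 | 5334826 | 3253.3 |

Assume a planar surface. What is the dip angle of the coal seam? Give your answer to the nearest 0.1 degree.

Let the plane be z = a·x + b·y + c.
SP-3−SP-2: −637a − 997b = −941.4;  SP-4−SP-2: 257a − 30b = 147.9.
Solving gives a = 0.63812, b = 0.53653.
Gradient magnitude |∇z| = √(a² + b²) = √(0.40719 + 0.28786) = 0.83370.
True dip = arctan(0.83370) = 39.8°, dipping toward SW (azimuth ≈ 230°).

39.8°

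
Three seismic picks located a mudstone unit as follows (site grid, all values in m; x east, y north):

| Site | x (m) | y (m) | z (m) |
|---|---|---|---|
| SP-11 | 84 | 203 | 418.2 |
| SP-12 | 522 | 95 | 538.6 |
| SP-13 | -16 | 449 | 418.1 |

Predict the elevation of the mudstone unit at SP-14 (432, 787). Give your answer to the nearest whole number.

Two edge vectors: SP-11→SP-12 = (438, -108, 120.4), SP-11→SP-13 = (-100, 246, -0.1).
Normal n = (SP-11→SP-12) × (SP-11→SP-13) = (-29607.6, -11996.2, 96948).
So ∂z/∂x = −n_x/n_z = 0.30540 and ∂z/∂y = −n_y/n_z = 0.12374.
Intercept c from SP-11: 418.2 − 25.65 − 25.12 = 367.43.
At (432, 787): z = 131.9 + 97.4 + 367.43 = 596.7 m.

597 m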